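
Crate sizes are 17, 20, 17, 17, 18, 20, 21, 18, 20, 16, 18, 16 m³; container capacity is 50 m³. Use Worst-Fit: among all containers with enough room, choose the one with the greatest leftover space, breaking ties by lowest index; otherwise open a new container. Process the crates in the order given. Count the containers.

17 m³ → container 1 (remaining 33 m³)
20 m³ → container 1 (remaining 13 m³)
17 m³ → container 2 (remaining 33 m³)
17 m³ → container 2 (remaining 16 m³)
18 m³ → container 3 (remaining 32 m³)
20 m³ → container 3 (remaining 12 m³)
21 m³ → container 4 (remaining 29 m³)
18 m³ → container 4 (remaining 11 m³)
20 m³ → container 5 (remaining 30 m³)
16 m³ → container 5 (remaining 14 m³)
18 m³ → container 6 (remaining 32 m³)
16 m³ → container 6 (remaining 16 m³)

6 containers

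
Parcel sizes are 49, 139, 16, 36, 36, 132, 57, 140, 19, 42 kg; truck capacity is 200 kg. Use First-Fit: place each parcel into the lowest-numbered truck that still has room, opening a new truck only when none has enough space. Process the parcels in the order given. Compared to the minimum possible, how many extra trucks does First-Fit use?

First-Fit: [49,139] [16,36,36,57,19] [132,42] [140] → 4 trucks.
Total size 666 kg; any packing needs at least ⌈666/200⌉ = 4 trucks.
So 4 is already optimal.

0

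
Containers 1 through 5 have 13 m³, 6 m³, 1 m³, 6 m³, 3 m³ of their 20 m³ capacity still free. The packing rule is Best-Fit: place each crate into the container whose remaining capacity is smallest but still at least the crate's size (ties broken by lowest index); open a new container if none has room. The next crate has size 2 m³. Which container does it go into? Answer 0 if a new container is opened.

Containers with room: container 1 (13 m³), container 2 (6 m³), container 4 (6 m³), container 5 (3 m³).
Tightest fit is container 5 with 3 m³ free.

5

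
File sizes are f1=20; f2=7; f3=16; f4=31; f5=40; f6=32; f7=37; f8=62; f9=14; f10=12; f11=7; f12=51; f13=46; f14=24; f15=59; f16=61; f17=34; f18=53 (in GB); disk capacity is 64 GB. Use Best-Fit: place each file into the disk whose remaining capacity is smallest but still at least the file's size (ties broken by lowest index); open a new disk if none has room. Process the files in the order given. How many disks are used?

11

Put f1 (20 GB) in disk 1; 44 GB remain.
Put f2 (7 GB) in disk 1; 37 GB remain.
Put f3 (16 GB) in disk 1; 21 GB remain.
Put f4 (31 GB) in disk 2; 33 GB remain.
Put f5 (40 GB) in disk 3; 24 GB remain.
Put f6 (32 GB) in disk 2; 1 GB remain.
Put f7 (37 GB) in disk 4; 27 GB remain.
Put f8 (62 GB) in disk 5; 2 GB remain.
Put f9 (14 GB) in disk 1; 7 GB remain.
Put f10 (12 GB) in disk 3; 12 GB remain.
Put f11 (7 GB) in disk 1; 0 GB remain.
Put f12 (51 GB) in disk 6; 13 GB remain.
Put f13 (46 GB) in disk 7; 18 GB remain.
Put f14 (24 GB) in disk 4; 3 GB remain.
Put f15 (59 GB) in disk 8; 5 GB remain.
Put f16 (61 GB) in disk 9; 3 GB remain.
Put f17 (34 GB) in disk 10; 30 GB remain.
Put f18 (53 GB) in disk 11; 11 GB remain.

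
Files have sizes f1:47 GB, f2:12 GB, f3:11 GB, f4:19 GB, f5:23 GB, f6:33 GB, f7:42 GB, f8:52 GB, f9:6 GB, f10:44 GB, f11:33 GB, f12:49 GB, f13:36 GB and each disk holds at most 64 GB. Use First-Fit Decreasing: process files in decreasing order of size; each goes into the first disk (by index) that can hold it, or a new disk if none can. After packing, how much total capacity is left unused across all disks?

Sorted descending: 52, 49, 47, 44, 42, 36, 33, 33, 23, 19, 12, 11, 6.
disk 1: place 52 GB, 12 GB left
disk 2: place 49 GB, 15 GB left
disk 3: place 47 GB, 17 GB left
disk 4: place 44 GB, 20 GB left
disk 5: place 42 GB, 22 GB left
disk 6: place 36 GB, 28 GB left
disk 7: place 33 GB, 31 GB left
disk 8: place 33 GB, 31 GB left
disk 6: place 23 GB, 5 GB left
disk 4: place 19 GB, 1 GB left
disk 1: place 12 GB, 0 GB left
disk 2: place 11 GB, 4 GB left
disk 3: place 6 GB, 11 GB left
8 disks × 64 GB = 512 GB; used 407 GB; unused 105 GB.

105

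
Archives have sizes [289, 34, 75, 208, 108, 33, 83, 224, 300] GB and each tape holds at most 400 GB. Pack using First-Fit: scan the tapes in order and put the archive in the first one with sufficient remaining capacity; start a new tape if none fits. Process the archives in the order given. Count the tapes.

289 GB → tape 1 (remaining 111 GB)
34 GB → tape 1 (remaining 77 GB)
75 GB → tape 1 (remaining 2 GB)
208 GB → tape 2 (remaining 192 GB)
108 GB → tape 2 (remaining 84 GB)
33 GB → tape 2 (remaining 51 GB)
83 GB → tape 3 (remaining 317 GB)
224 GB → tape 3 (remaining 93 GB)
300 GB → tape 4 (remaining 100 GB)

4 tapes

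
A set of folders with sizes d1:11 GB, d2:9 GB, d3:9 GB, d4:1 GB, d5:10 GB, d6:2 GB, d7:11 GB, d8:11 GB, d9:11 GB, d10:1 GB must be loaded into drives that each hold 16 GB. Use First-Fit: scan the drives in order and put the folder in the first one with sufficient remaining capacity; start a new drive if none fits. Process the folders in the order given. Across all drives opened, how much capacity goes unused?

Put d1 (11 GB) in drive 1; 5 GB remain.
Put d2 (9 GB) in drive 2; 7 GB remain.
Put d3 (9 GB) in drive 3; 7 GB remain.
Put d4 (1 GB) in drive 1; 4 GB remain.
Put d5 (10 GB) in drive 4; 6 GB remain.
Put d6 (2 GB) in drive 1; 2 GB remain.
Put d7 (11 GB) in drive 5; 5 GB remain.
Put d8 (11 GB) in drive 6; 5 GB remain.
Put d9 (11 GB) in drive 7; 5 GB remain.
Put d10 (1 GB) in drive 1; 1 GB remain.
7 drives × 16 GB = 112 GB; used 76 GB; unused 36 GB.

36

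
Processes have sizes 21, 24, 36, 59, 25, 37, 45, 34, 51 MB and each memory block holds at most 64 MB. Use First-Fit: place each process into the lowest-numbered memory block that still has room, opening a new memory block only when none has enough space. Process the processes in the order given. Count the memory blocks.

Put 21 MB in memory block 1; 43 MB remain.
Put 24 MB in memory block 1; 19 MB remain.
Put 36 MB in memory block 2; 28 MB remain.
Put 59 MB in memory block 3; 5 MB remain.
Put 25 MB in memory block 2; 3 MB remain.
Put 37 MB in memory block 4; 27 MB remain.
Put 45 MB in memory block 5; 19 MB remain.
Put 34 MB in memory block 6; 30 MB remain.
Put 51 MB in memory block 7; 13 MB remain.
Final memory blocks: [21,24] [36,25] [59] [37] [45] [34] [51].

7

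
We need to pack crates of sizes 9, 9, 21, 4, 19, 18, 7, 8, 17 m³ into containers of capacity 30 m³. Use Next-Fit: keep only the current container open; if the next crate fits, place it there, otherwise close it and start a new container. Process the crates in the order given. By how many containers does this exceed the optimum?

Next-Fit: [9,9] [21,4] [19] [18,7] [8,17] → 5 containers.
Total size 112 m³; any packing needs at least ⌈112/30⌉ = 4 containers.
An optimal packing achieves that bound: [21,9] [19,9] [18,8,4] [17,7] → 4 containers.
Excess: 5 − 4 = 1.

1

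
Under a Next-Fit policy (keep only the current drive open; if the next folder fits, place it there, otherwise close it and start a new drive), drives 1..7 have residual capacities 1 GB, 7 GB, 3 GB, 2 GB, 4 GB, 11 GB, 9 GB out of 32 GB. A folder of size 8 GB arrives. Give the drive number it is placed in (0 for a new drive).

7

Next-Fit only looks at drive 7, which has 9 GB free.
8 GB fits there.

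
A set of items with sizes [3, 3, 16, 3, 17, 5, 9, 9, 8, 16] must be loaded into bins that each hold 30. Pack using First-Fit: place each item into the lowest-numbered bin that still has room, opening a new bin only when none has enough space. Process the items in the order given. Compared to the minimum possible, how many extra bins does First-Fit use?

1

First-Fit: [3,3,16,3,5] [17,9] [9,8] [16] → 4 bins.
Total size 89; any packing needs at least ⌈89/30⌉ = 3 bins.
An optimal packing achieves that bound: [17,9,3] [16,9,5] [16,8,3,3] → 3 bins.
Excess: 4 − 3 = 1.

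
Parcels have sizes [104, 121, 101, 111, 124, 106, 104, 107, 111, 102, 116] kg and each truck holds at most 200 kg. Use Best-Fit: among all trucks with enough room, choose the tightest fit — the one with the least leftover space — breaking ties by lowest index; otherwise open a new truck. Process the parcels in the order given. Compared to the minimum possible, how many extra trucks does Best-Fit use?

0

Best-Fit: [104] [121] [101] [111] [124] [106] [104] [107] [111] [102] [116] → 11 trucks.
11 parcels exceed 100 kg (half the capacity), and no two of those can share a truck, so at least 11 trucks are needed.
So 11 is already optimal.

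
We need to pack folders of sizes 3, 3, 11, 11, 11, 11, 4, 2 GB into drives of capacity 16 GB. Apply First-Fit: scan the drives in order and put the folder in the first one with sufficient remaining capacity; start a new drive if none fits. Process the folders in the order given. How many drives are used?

3 GB → drive 1 (remaining 13 GB)
3 GB → drive 1 (remaining 10 GB)
11 GB → drive 2 (remaining 5 GB)
11 GB → drive 3 (remaining 5 GB)
11 GB → drive 4 (remaining 5 GB)
11 GB → drive 5 (remaining 5 GB)
4 GB → drive 1 (remaining 6 GB)
2 GB → drive 1 (remaining 4 GB)
Final drives: [3,3,4,2] [11] [11] [11] [11].

5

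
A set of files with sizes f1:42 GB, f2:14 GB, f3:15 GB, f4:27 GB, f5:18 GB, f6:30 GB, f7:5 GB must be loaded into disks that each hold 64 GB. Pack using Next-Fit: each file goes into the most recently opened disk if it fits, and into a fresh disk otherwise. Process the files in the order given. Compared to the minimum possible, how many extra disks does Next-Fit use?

Next-Fit: [42,14] [15,27,18] [30,5] → 3 disks.
Total size 151 GB; any packing needs at least ⌈151/64⌉ = 3 disks.
So 3 is already optimal.

0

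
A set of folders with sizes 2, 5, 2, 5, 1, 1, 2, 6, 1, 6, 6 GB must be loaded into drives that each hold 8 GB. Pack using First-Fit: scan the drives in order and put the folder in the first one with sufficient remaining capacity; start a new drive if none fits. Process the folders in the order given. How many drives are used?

5

Put 2 GB in drive 1; 6 GB remain.
Put 5 GB in drive 1; 1 GB remain.
Put 2 GB in drive 2; 6 GB remain.
Put 5 GB in drive 2; 1 GB remain.
Put 1 GB in drive 1; 0 GB remain.
Put 1 GB in drive 2; 0 GB remain.
Put 2 GB in drive 3; 6 GB remain.
Put 6 GB in drive 3; 0 GB remain.
Put 1 GB in drive 4; 7 GB remain.
Put 6 GB in drive 4; 1 GB remain.
Put 6 GB in drive 5; 2 GB remain.
Final drives: [2,5,1] [2,5,1] [2,6] [1,6] [6].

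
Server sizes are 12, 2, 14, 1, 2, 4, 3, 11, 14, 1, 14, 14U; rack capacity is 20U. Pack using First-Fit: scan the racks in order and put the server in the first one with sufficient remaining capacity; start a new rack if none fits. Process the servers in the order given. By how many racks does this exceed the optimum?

First-Fit: [12,2,1,2,3] [14,4,1] [11] [14] [14] [14] → 6 racks.
6 servers exceed 10U (half the capacity), and no two of those can share a rack, so at least 6 racks are needed.
So 6 is already optimal.

0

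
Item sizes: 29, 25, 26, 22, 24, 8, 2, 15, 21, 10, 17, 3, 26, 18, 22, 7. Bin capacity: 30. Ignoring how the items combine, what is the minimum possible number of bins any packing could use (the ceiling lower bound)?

10

Total size = 29 + 25 + 26 + 22 + 24 + 8 + 2 + 15 + 21 + 10 + 17 + 3 + 26 + 18 + 22 + 7 = 275.
⌈275 / 30⌉ = 10.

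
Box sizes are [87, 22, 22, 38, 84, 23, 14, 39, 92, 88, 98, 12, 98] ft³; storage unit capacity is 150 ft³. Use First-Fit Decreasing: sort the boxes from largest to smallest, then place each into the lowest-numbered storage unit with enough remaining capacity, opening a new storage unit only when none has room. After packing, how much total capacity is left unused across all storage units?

Sorted descending: 98, 98, 92, 88, 87, 84, 39, 38, 23, 22, 22, 14, 12.
98 ft³ → storage unit 1 (remaining 52 ft³)
98 ft³ → storage unit 2 (remaining 52 ft³)
92 ft³ → storage unit 3 (remaining 58 ft³)
88 ft³ → storage unit 4 (remaining 62 ft³)
87 ft³ → storage unit 5 (remaining 63 ft³)
84 ft³ → storage unit 6 (remaining 66 ft³)
39 ft³ → storage unit 1 (remaining 13 ft³)
38 ft³ → storage unit 2 (remaining 14 ft³)
23 ft³ → storage unit 3 (remaining 35 ft³)
22 ft³ → storage unit 3 (remaining 13 ft³)
22 ft³ → storage unit 4 (remaining 40 ft³)
14 ft³ → storage unit 2 (remaining 0 ft³)
12 ft³ → storage unit 1 (remaining 1 ft³)
6 storage units × 150 ft³ = 900 ft³; used 717 ft³; unused 183 ft³.

183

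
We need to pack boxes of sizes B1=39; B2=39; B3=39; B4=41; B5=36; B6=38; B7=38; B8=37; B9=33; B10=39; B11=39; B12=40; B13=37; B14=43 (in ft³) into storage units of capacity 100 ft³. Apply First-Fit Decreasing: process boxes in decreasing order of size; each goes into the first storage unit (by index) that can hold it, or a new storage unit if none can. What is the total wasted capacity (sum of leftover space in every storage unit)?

Sorted descending: 43, 41, 40, 39, 39, 39, 39, 39, 38, 38, 37, 37, 36, 33.
43 ft³ → storage unit 1 (remaining 57 ft³)
41 ft³ → storage unit 1 (remaining 16 ft³)
40 ft³ → storage unit 2 (remaining 60 ft³)
39 ft³ → storage unit 2 (remaining 21 ft³)
39 ft³ → storage unit 3 (remaining 61 ft³)
39 ft³ → storage unit 3 (remaining 22 ft³)
39 ft³ → storage unit 4 (remaining 61 ft³)
39 ft³ → storage unit 4 (remaining 22 ft³)
38 ft³ → storage unit 5 (remaining 62 ft³)
38 ft³ → storage unit 5 (remaining 24 ft³)
37 ft³ → storage unit 6 (remaining 63 ft³)
37 ft³ → storage unit 6 (remaining 26 ft³)
36 ft³ → storage unit 7 (remaining 64 ft³)
33 ft³ → storage unit 7 (remaining 31 ft³)
7 storage units × 100 ft³ = 700 ft³; used 538 ft³; unused 162 ft³.

162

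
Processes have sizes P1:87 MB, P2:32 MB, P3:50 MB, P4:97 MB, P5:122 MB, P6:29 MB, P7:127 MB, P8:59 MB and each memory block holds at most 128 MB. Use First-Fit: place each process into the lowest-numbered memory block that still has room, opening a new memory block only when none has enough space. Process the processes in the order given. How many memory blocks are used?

P1 (87 MB) → memory block 1 (remaining 41 MB)
P2 (32 MB) → memory block 1 (remaining 9 MB)
P3 (50 MB) → memory block 2 (remaining 78 MB)
P4 (97 MB) → memory block 3 (remaining 31 MB)
P5 (122 MB) → memory block 4 (remaining 6 MB)
P6 (29 MB) → memory block 2 (remaining 49 MB)
P7 (127 MB) → memory block 5 (remaining 1 MB)
P8 (59 MB) → memory block 6 (remaining 69 MB)

6 memory blocks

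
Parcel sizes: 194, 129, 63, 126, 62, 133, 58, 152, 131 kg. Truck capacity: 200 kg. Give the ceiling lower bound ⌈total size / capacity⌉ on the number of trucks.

Total size = 194 + 129 + 63 + 126 + 62 + 133 + 58 + 152 + 131 = 1048 kg.
⌈1048 / 200⌉ = 6.

6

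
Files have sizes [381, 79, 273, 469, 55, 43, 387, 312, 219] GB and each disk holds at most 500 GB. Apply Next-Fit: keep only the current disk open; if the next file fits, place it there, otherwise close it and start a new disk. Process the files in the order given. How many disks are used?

Put 381 GB in disk 1; 119 GB remain.
Put 79 GB in disk 1; 40 GB remain.
Put 273 GB in disk 2; 227 GB remain.
Put 469 GB in disk 3; 31 GB remain.
Put 55 GB in disk 4; 445 GB remain.
Put 43 GB in disk 4; 402 GB remain.
Put 387 GB in disk 4; 15 GB remain.
Put 312 GB in disk 5; 188 GB remain.
Put 219 GB in disk 6; 281 GB remain.

6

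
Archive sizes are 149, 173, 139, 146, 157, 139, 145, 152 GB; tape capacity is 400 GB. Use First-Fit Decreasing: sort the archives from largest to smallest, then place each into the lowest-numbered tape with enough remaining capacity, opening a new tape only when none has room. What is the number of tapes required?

4 tapes

Sorted descending: 173, 157, 152, 149, 146, 145, 139, 139.
173 GB → tape 1 (remaining 227 GB)
157 GB → tape 1 (remaining 70 GB)
152 GB → tape 2 (remaining 248 GB)
149 GB → tape 2 (remaining 99 GB)
146 GB → tape 3 (remaining 254 GB)
145 GB → tape 3 (remaining 109 GB)
139 GB → tape 4 (remaining 261 GB)
139 GB → tape 4 (remaining 122 GB)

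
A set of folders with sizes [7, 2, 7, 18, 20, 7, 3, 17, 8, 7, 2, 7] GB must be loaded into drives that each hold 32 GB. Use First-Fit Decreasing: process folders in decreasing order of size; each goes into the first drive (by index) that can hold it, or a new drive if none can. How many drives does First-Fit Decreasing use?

Sorted descending: 20, 18, 17, 8, 7, 7, 7, 7, 7, 3, 2, 2.
drive 1: place 20 GB, 12 GB left
drive 2: place 18 GB, 14 GB left
drive 3: place 17 GB, 15 GB left
drive 1: place 8 GB, 4 GB left
drive 2: place 7 GB, 7 GB left
drive 2: place 7 GB, 0 GB left
drive 3: place 7 GB, 8 GB left
drive 3: place 7 GB, 1 GB left
drive 4: place 7 GB, 25 GB left
drive 1: place 3 GB, 1 GB left
drive 4: place 2 GB, 23 GB left
drive 4: place 2 GB, 21 GB left
Final drives: [20,8,3] [18,7,7] [17,7,7] [7,2,2].

4 drives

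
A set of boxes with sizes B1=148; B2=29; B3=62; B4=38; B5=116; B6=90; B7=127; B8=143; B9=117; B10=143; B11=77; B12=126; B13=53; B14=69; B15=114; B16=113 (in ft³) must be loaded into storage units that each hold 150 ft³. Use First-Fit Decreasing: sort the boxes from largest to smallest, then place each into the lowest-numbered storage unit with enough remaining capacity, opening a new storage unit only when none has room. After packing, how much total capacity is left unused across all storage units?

235

Sorted descending: 148, 143, 143, 127, 126, 117, 116, 114, 113, 90, 77, 69, 62, 53, 38, 29.
Put 148 ft³ in storage unit 1; 2 ft³ remain.
Put 143 ft³ in storage unit 2; 7 ft³ remain.
Put 143 ft³ in storage unit 3; 7 ft³ remain.
Put 127 ft³ in storage unit 4; 23 ft³ remain.
Put 126 ft³ in storage unit 5; 24 ft³ remain.
Put 117 ft³ in storage unit 6; 33 ft³ remain.
Put 116 ft³ in storage unit 7; 34 ft³ remain.
Put 114 ft³ in storage unit 8; 36 ft³ remain.
Put 113 ft³ in storage unit 9; 37 ft³ remain.
Put 90 ft³ in storage unit 10; 60 ft³ remain.
Put 77 ft³ in storage unit 11; 73 ft³ remain.
Put 69 ft³ in storage unit 11; 4 ft³ remain.
Put 62 ft³ in storage unit 12; 88 ft³ remain.
Put 53 ft³ in storage unit 10; 7 ft³ remain.
Put 38 ft³ in storage unit 12; 50 ft³ remain.
Put 29 ft³ in storage unit 6; 4 ft³ remain.
12 storage units × 150 ft³ = 1800 ft³; used 1565 ft³; unused 235 ft³.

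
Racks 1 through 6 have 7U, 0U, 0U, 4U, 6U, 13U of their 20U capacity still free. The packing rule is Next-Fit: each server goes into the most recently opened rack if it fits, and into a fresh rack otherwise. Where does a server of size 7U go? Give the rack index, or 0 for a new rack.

Next-Fit only looks at rack 6, which has 13U free.
7U fits there.

6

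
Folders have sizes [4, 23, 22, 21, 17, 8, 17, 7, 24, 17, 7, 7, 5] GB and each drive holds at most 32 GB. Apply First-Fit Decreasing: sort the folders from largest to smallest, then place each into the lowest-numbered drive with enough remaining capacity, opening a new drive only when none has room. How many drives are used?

7 drives

Sorted descending: 24, 23, 22, 21, 17, 17, 17, 8, 7, 7, 7, 5, 4.
drive 1: place 24 GB, 8 GB left
drive 2: place 23 GB, 9 GB left
drive 3: place 22 GB, 10 GB left
drive 4: place 21 GB, 11 GB left
drive 5: place 17 GB, 15 GB left
drive 6: place 17 GB, 15 GB left
drive 7: place 17 GB, 15 GB left
drive 1: place 8 GB, 0 GB left
drive 2: place 7 GB, 2 GB left
drive 3: place 7 GB, 3 GB left
drive 4: place 7 GB, 4 GB left
drive 5: place 5 GB, 10 GB left
drive 4: place 4 GB, 0 GB left
Final drives: [24,8] [23,7] [22,7] [21,7,4] [17,5] [17] [17].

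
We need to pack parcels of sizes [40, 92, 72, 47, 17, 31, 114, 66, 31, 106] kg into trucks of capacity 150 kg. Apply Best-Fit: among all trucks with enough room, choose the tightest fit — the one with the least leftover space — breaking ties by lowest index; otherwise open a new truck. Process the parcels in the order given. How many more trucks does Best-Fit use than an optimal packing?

0

Best-Fit: [40,92,17] [72,47,31] [114,31] [66] [106] → 5 trucks.
Total size 616 kg; any packing needs at least ⌈616/150⌉ = 5 trucks.
So 5 is already optimal.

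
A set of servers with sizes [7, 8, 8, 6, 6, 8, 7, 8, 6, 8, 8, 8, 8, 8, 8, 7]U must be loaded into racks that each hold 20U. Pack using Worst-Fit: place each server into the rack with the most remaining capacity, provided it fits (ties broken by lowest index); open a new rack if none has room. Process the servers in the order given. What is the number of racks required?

8

Put 7U in rack 1; 13U remain.
Put 8U in rack 1; 5U remain.
Put 8U in rack 2; 12U remain.
Put 6U in rack 2; 6U remain.
Put 6U in rack 2; 0U remain.
Put 8U in rack 3; 12U remain.
Put 7U in rack 3; 5U remain.
Put 8U in rack 4; 12U remain.
Put 6U in rack 4; 6U remain.
Put 8U in rack 5; 12U remain.
Put 8U in rack 5; 4U remain.
Put 8U in rack 6; 12U remain.
Put 8U in rack 6; 4U remain.
Put 8U in rack 7; 12U remain.
Put 8U in rack 7; 4U remain.
Put 7U in rack 8; 13U remain.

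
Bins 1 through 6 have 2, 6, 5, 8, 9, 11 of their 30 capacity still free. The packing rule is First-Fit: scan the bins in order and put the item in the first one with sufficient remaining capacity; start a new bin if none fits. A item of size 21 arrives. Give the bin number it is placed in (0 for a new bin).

0

No bin has ≥ 21 free, so a new bin is opened.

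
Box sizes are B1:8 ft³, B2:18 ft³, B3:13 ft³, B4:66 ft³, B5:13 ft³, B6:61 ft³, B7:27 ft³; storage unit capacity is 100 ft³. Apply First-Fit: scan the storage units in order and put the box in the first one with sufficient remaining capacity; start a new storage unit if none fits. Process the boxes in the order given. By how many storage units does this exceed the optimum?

First-Fit: [8,18,13,13,27] [66] [61] → 3 storage units.
Total size 206 ft³; any packing needs at least ⌈206/100⌉ = 3 storage units.
So 3 is already optimal.

0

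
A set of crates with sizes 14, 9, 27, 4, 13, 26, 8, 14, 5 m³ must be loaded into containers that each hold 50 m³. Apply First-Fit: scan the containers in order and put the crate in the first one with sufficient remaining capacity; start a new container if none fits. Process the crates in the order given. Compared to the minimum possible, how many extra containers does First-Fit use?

0

First-Fit: [14,9,27] [4,13,26,5] [8,14] → 3 containers.
Total size 120 m³; any packing needs at least ⌈120/50⌉ = 3 containers.
So 3 is already optimal.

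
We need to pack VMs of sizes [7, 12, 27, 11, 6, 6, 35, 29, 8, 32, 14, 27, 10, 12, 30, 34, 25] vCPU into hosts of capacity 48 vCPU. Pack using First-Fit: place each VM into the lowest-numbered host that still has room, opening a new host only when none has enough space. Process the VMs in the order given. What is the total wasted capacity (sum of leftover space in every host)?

host 1: place 7 vCPU, 41 vCPU left
host 1: place 12 vCPU, 29 vCPU left
host 1: place 27 vCPU, 2 vCPU left
host 2: place 11 vCPU, 37 vCPU left
host 2: place 6 vCPU, 31 vCPU left
host 2: place 6 vCPU, 25 vCPU left
host 3: place 35 vCPU, 13 vCPU left
host 4: place 29 vCPU, 19 vCPU left
host 2: place 8 vCPU, 17 vCPU left
host 5: place 32 vCPU, 16 vCPU left
host 2: place 14 vCPU, 3 vCPU left
host 6: place 27 vCPU, 21 vCPU left
host 3: place 10 vCPU, 3 vCPU left
host 4: place 12 vCPU, 7 vCPU left
host 7: place 30 vCPU, 18 vCPU left
host 8: place 34 vCPU, 14 vCPU left
host 9: place 25 vCPU, 23 vCPU left
9 hosts × 48 vCPU = 432 vCPU; used 325 vCPU; unused 107 vCPU.

107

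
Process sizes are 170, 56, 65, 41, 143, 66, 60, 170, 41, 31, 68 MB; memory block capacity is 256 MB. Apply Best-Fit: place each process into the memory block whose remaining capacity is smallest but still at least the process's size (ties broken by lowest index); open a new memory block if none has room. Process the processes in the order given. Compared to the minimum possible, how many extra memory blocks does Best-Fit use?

0

Best-Fit: [170,56] [65,41,143] [66,60,68] [170,41,31] → 4 memory blocks.
Total size 911 MB; any packing needs at least ⌈911/256⌉ = 4 memory blocks.
So 4 is already optimal.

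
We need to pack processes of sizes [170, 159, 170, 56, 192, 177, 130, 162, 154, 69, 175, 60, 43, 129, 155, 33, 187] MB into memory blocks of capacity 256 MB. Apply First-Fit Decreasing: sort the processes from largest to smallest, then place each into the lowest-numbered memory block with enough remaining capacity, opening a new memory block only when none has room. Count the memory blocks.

Sorted descending: 192, 187, 177, 175, 170, 170, 162, 159, 155, 154, 130, 129, 69, 60, 56, 43, 33.
memory block 1: place 192 MB, 64 MB left
memory block 2: place 187 MB, 69 MB left
memory block 3: place 177 MB, 79 MB left
memory block 4: place 175 MB, 81 MB left
memory block 5: place 170 MB, 86 MB left
memory block 6: place 170 MB, 86 MB left
memory block 7: place 162 MB, 94 MB left
memory block 8: place 159 MB, 97 MB left
memory block 9: place 155 MB, 101 MB left
memory block 10: place 154 MB, 102 MB left
memory block 11: place 130 MB, 126 MB left
memory block 12: place 129 MB, 127 MB left
memory block 2: place 69 MB, 0 MB left
memory block 1: place 60 MB, 4 MB left
memory block 3: place 56 MB, 23 MB left
memory block 4: place 43 MB, 38 MB left
memory block 4: place 33 MB, 5 MB left
Final memory blocks: [192,60] [187,69] [177,56] [175,43,33] [170] [170] [162] [159] [155] [154] [130] [129].

12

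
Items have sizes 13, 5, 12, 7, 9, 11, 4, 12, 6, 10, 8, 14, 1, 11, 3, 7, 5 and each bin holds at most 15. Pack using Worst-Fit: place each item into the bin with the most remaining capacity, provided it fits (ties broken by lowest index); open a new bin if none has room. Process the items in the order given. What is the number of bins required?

13 → bin 1 (remaining 2)
5 → bin 2 (remaining 10)
12 → bin 3 (remaining 3)
7 → bin 2 (remaining 3)
9 → bin 4 (remaining 6)
11 → bin 5 (remaining 4)
4 → bin 4 (remaining 2)
12 → bin 6 (remaining 3)
6 → bin 7 (remaining 9)
10 → bin 8 (remaining 5)
8 → bin 7 (remaining 1)
14 → bin 9 (remaining 1)
1 → bin 8 (remaining 4)
11 → bin 10 (remaining 4)
3 → bin 5 (remaining 1)
7 → bin 11 (remaining 8)
5 → bin 11 (remaining 3)
Final bins: [13] [5,7] [12] [9,4] [11,3] [12] [6,8] [10,1] [14] [11] [7,5].

11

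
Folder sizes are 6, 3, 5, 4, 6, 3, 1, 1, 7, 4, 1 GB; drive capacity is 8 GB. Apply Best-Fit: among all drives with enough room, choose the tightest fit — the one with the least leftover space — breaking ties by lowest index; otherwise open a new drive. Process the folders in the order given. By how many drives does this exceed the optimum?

Best-Fit: [6,1,1] [3,5] [4,3,1] [6] [7] [4] → 6 drives.
Total size 41 GB; any packing needs at least ⌈41/8⌉ = 6 drives.
So 6 is already optimal.

0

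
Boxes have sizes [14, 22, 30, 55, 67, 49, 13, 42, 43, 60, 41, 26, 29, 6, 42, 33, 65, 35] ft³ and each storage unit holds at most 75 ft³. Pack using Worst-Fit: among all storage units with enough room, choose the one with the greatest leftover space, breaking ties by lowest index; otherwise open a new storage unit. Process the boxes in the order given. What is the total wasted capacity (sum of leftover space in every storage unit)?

153

14 ft³ → storage unit 1 (remaining 61 ft³)
22 ft³ → storage unit 1 (remaining 39 ft³)
30 ft³ → storage unit 1 (remaining 9 ft³)
55 ft³ → storage unit 2 (remaining 20 ft³)
67 ft³ → storage unit 3 (remaining 8 ft³)
49 ft³ → storage unit 4 (remaining 26 ft³)
13 ft³ → storage unit 4 (remaining 13 ft³)
42 ft³ → storage unit 5 (remaining 33 ft³)
43 ft³ → storage unit 6 (remaining 32 ft³)
60 ft³ → storage unit 7 (remaining 15 ft³)
41 ft³ → storage unit 8 (remaining 34 ft³)
26 ft³ → storage unit 8 (remaining 8 ft³)
29 ft³ → storage unit 5 (remaining 4 ft³)
6 ft³ → storage unit 6 (remaining 26 ft³)
42 ft³ → storage unit 9 (remaining 33 ft³)
33 ft³ → storage unit 9 (remaining 0 ft³)
65 ft³ → storage unit 10 (remaining 10 ft³)
35 ft³ → storage unit 11 (remaining 40 ft³)
11 storage units × 75 ft³ = 825 ft³; used 672 ft³; unused 153 ft³.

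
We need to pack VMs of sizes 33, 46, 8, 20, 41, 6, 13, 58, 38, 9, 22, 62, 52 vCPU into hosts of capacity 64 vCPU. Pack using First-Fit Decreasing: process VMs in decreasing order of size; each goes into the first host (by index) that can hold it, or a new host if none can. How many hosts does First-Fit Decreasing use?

Sorted descending: 62, 58, 52, 46, 41, 38, 33, 22, 20, 13, 9, 8, 6.
host 1: place 62 vCPU, 2 vCPU left
host 2: place 58 vCPU, 6 vCPU left
host 3: place 52 vCPU, 12 vCPU left
host 4: place 46 vCPU, 18 vCPU left
host 5: place 41 vCPU, 23 vCPU left
host 6: place 38 vCPU, 26 vCPU left
host 7: place 33 vCPU, 31 vCPU left
host 5: place 22 vCPU, 1 vCPU left
host 6: place 20 vCPU, 6 vCPU left
host 4: place 13 vCPU, 5 vCPU left
host 3: place 9 vCPU, 3 vCPU left
host 7: place 8 vCPU, 23 vCPU left
host 2: place 6 vCPU, 0 vCPU left

7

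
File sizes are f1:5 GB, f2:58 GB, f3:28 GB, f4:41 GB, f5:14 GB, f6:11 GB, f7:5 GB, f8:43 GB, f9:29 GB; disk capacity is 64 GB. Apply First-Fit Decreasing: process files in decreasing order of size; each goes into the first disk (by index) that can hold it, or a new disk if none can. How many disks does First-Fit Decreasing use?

4

Sorted descending: 58, 43, 41, 29, 28, 14, 11, 5, 5.
58 GB → disk 1 (remaining 6 GB)
43 GB → disk 2 (remaining 21 GB)
41 GB → disk 3 (remaining 23 GB)
29 GB → disk 4 (remaining 35 GB)
28 GB → disk 4 (remaining 7 GB)
14 GB → disk 2 (remaining 7 GB)
11 GB → disk 3 (remaining 12 GB)
5 GB → disk 1 (remaining 1 GB)
5 GB → disk 2 (remaining 2 GB)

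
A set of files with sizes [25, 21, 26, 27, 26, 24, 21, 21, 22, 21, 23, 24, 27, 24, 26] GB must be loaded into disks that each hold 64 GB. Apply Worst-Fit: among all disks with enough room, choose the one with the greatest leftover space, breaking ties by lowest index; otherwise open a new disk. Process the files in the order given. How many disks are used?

7

disk 1: place 25 GB, 39 GB left
disk 1: place 21 GB, 18 GB left
disk 2: place 26 GB, 38 GB left
disk 2: place 27 GB, 11 GB left
disk 3: place 26 GB, 38 GB left
disk 3: place 24 GB, 14 GB left
disk 4: place 21 GB, 43 GB left
disk 4: place 21 GB, 22 GB left
disk 4: place 22 GB, 0 GB left
disk 5: place 21 GB, 43 GB left
disk 5: place 23 GB, 20 GB left
disk 6: place 24 GB, 40 GB left
disk 6: place 27 GB, 13 GB left
disk 7: place 24 GB, 40 GB left
disk 7: place 26 GB, 14 GB left
Final disks: [25,21] [26,27] [26,24] [21,21,22] [21,23] [24,27] [24,26].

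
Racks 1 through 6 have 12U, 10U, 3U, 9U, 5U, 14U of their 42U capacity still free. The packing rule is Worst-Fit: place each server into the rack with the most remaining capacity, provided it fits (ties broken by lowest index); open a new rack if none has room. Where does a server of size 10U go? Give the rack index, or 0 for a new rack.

Racks with room: rack 1 (12U), rack 2 (10U), rack 6 (14U).
Most room is rack 6 with 14U free.

6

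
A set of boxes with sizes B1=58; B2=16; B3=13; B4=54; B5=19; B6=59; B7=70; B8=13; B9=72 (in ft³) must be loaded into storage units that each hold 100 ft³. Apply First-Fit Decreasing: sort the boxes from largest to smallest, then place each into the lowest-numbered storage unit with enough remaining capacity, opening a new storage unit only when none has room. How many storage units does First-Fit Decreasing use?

5

Sorted descending: 72, 70, 59, 58, 54, 19, 16, 13, 13.
72 ft³ → storage unit 1 (remaining 28 ft³)
70 ft³ → storage unit 2 (remaining 30 ft³)
59 ft³ → storage unit 3 (remaining 41 ft³)
58 ft³ → storage unit 4 (remaining 42 ft³)
54 ft³ → storage unit 5 (remaining 46 ft³)
19 ft³ → storage unit 1 (remaining 9 ft³)
16 ft³ → storage unit 2 (remaining 14 ft³)
13 ft³ → storage unit 2 (remaining 1 ft³)
13 ft³ → storage unit 3 (remaining 28 ft³)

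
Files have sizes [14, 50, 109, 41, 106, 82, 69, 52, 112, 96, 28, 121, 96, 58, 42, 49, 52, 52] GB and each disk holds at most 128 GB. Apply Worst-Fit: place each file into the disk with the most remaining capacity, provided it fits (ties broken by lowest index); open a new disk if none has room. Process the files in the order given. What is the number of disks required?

disk 1: place 14 GB, 114 GB left
disk 1: place 50 GB, 64 GB left
disk 2: place 109 GB, 19 GB left
disk 1: place 41 GB, 23 GB left
disk 3: place 106 GB, 22 GB left
disk 4: place 82 GB, 46 GB left
disk 5: place 69 GB, 59 GB left
disk 5: place 52 GB, 7 GB left
disk 6: place 112 GB, 16 GB left
disk 7: place 96 GB, 32 GB left
disk 4: place 28 GB, 18 GB left
disk 8: place 121 GB, 7 GB left
disk 9: place 96 GB, 32 GB left
disk 10: place 58 GB, 70 GB left
disk 10: place 42 GB, 28 GB left
disk 11: place 49 GB, 79 GB left
disk 11: place 52 GB, 27 GB left
disk 12: place 52 GB, 76 GB left
Final disks: [14,50,41] [109] [106] [82,28] [69,52] [112] [96] [121] [96] [58,42] [49,52] [52].

12 disks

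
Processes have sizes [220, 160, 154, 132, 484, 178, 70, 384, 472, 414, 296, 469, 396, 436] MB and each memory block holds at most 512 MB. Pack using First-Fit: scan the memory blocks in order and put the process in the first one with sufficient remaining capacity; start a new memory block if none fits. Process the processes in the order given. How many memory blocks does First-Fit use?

10

Put 220 MB in memory block 1; 292 MB remain.
Put 160 MB in memory block 1; 132 MB remain.
Put 154 MB in memory block 2; 358 MB remain.
Put 132 MB in memory block 1; 0 MB remain.
Put 484 MB in memory block 3; 28 MB remain.
Put 178 MB in memory block 2; 180 MB remain.
Put 70 MB in memory block 2; 110 MB remain.
Put 384 MB in memory block 4; 128 MB remain.
Put 472 MB in memory block 5; 40 MB remain.
Put 414 MB in memory block 6; 98 MB remain.
Put 296 MB in memory block 7; 216 MB remain.
Put 469 MB in memory block 8; 43 MB remain.
Put 396 MB in memory block 9; 116 MB remain.
Put 436 MB in memory block 10; 76 MB remain.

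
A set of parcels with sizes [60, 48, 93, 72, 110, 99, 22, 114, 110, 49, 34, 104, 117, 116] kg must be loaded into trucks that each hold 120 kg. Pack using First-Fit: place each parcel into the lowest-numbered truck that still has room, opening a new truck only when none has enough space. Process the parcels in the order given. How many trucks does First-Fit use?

11 trucks

Put 60 kg in truck 1; 60 kg remain.
Put 48 kg in truck 1; 12 kg remain.
Put 93 kg in truck 2; 27 kg remain.
Put 72 kg in truck 3; 48 kg remain.
Put 110 kg in truck 4; 10 kg remain.
Put 99 kg in truck 5; 21 kg remain.
Put 22 kg in truck 2; 5 kg remain.
Put 114 kg in truck 6; 6 kg remain.
Put 110 kg in truck 7; 10 kg remain.
Put 49 kg in truck 8; 71 kg remain.
Put 34 kg in truck 3; 14 kg remain.
Put 104 kg in truck 9; 16 kg remain.
Put 117 kg in truck 10; 3 kg remain.
Put 116 kg in truck 11; 4 kg remain.
Final trucks: [60,48] [93,22] [72,34] [110] [99] [114] [110] [49] [104] [117] [116].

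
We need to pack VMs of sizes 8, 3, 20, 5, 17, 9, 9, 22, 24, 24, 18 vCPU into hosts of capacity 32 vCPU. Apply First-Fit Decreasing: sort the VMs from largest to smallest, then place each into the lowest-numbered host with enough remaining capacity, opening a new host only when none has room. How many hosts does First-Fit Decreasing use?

Sorted descending: 24, 24, 22, 20, 18, 17, 9, 9, 8, 5, 3.
host 1: place 24 vCPU, 8 vCPU left
host 2: place 24 vCPU, 8 vCPU left
host 3: place 22 vCPU, 10 vCPU left
host 4: place 20 vCPU, 12 vCPU left
host 5: place 18 vCPU, 14 vCPU left
host 6: place 17 vCPU, 15 vCPU left
host 3: place 9 vCPU, 1 vCPU left
host 4: place 9 vCPU, 3 vCPU left
host 1: place 8 vCPU, 0 vCPU left
host 2: place 5 vCPU, 3 vCPU left
host 2: place 3 vCPU, 0 vCPU left

6 hosts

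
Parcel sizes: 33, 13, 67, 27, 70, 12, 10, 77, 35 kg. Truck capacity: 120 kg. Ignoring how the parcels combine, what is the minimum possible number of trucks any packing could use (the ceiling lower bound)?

Total size = 33 + 13 + 67 + 27 + 70 + 12 + 10 + 77 + 35 = 344 kg.
⌈344 / 120⌉ = 3.

3 trucks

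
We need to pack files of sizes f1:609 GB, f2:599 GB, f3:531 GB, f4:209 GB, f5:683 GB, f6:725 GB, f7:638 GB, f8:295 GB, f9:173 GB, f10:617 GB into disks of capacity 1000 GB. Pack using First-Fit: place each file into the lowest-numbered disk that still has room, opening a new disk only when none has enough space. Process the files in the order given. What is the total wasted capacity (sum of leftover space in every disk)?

f1 (609 GB) → disk 1 (remaining 391 GB)
f2 (599 GB) → disk 2 (remaining 401 GB)
f3 (531 GB) → disk 3 (remaining 469 GB)
f4 (209 GB) → disk 1 (remaining 182 GB)
f5 (683 GB) → disk 4 (remaining 317 GB)
f6 (725 GB) → disk 5 (remaining 275 GB)
f7 (638 GB) → disk 6 (remaining 362 GB)
f8 (295 GB) → disk 2 (remaining 106 GB)
f9 (173 GB) → disk 1 (remaining 9 GB)
f10 (617 GB) → disk 7 (remaining 383 GB)
7 disks × 1000 GB = 7000 GB; used 5079 GB; unused 1921 GB.

1921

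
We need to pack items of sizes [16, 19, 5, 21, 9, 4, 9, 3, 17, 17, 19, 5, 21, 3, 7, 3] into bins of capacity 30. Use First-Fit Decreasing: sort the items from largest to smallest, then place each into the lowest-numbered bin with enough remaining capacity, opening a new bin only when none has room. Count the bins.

7

Sorted descending: 21, 21, 19, 19, 17, 17, 16, 9, 9, 7, 5, 5, 4, 3, 3, 3.
Put 21 in bin 1; 9 remain.
Put 21 in bin 2; 9 remain.
Put 19 in bin 3; 11 remain.
Put 19 in bin 4; 11 remain.
Put 17 in bin 5; 13 remain.
Put 17 in bin 6; 13 remain.
Put 16 in bin 7; 14 remain.
Put 9 in bin 1; 0 remain.
Put 9 in bin 2; 0 remain.
Put 7 in bin 3; 4 remain.
Put 5 in bin 4; 6 remain.
Put 5 in bin 4; 1 remain.
Put 4 in bin 3; 0 remain.
Put 3 in bin 5; 10 remain.
Put 3 in bin 5; 7 remain.
Put 3 in bin 5; 4 remain.
Final bins: [21,9] [21,9] [19,7,4] [19,5,5] [17,3,3,3] [17] [16].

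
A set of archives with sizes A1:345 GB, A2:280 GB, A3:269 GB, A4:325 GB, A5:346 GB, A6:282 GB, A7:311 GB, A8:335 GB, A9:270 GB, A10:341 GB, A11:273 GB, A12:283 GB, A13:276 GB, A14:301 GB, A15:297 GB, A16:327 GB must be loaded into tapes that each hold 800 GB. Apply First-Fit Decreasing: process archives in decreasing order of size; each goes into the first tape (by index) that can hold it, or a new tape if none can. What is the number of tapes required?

8

Sorted descending: 346, 345, 341, 335, 327, 325, 311, 301, 297, 283, 282, 280, 276, 273, 270, 269.
Put 346 GB in tape 1; 454 GB remain.
Put 345 GB in tape 1; 109 GB remain.
Put 341 GB in tape 2; 459 GB remain.
Put 335 GB in tape 2; 124 GB remain.
Put 327 GB in tape 3; 473 GB remain.
Put 325 GB in tape 3; 148 GB remain.
Put 311 GB in tape 4; 489 GB remain.
Put 301 GB in tape 4; 188 GB remain.
Put 297 GB in tape 5; 503 GB remain.
Put 283 GB in tape 5; 220 GB remain.
Put 282 GB in tape 6; 518 GB remain.
Put 280 GB in tape 6; 238 GB remain.
Put 276 GB in tape 7; 524 GB remain.
Put 273 GB in tape 7; 251 GB remain.
Put 270 GB in tape 8; 530 GB remain.
Put 269 GB in tape 8; 261 GB remain.
Final tapes: [346,345] [341,335] [327,325] [311,301] [297,283] [282,280] [276,273] [270,269].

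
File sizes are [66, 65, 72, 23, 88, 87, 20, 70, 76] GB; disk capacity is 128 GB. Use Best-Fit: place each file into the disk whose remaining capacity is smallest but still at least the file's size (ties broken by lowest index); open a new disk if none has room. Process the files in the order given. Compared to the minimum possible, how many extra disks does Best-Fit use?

Best-Fit: [66] [65] [72,23,20] [88] [87] [70] [76] → 7 disks.
7 files exceed 64 GB (half the capacity), and no two of those can share a disk, so at least 7 disks are needed.
So 7 is already optimal.

0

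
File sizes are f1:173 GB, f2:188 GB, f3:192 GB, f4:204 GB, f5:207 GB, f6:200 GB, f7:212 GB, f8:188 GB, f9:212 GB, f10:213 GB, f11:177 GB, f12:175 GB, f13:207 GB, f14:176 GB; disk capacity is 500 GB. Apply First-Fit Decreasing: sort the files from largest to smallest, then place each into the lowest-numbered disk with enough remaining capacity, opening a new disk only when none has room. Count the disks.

7

Sorted descending: 213, 212, 212, 207, 207, 204, 200, 192, 188, 188, 177, 176, 175, 173.
Put 213 GB in disk 1; 287 GB remain.
Put 212 GB in disk 1; 75 GB remain.
Put 212 GB in disk 2; 288 GB remain.
Put 207 GB in disk 2; 81 GB remain.
Put 207 GB in disk 3; 293 GB remain.
Put 204 GB in disk 3; 89 GB remain.
Put 200 GB in disk 4; 300 GB remain.
Put 192 GB in disk 4; 108 GB remain.
Put 188 GB in disk 5; 312 GB remain.
Put 188 GB in disk 5; 124 GB remain.
Put 177 GB in disk 6; 323 GB remain.
Put 176 GB in disk 6; 147 GB remain.
Put 175 GB in disk 7; 325 GB remain.
Put 173 GB in disk 7; 152 GB remain.
Final disks: [213,212] [212,207] [207,204] [200,192] [188,188] [177,176] [175,173].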